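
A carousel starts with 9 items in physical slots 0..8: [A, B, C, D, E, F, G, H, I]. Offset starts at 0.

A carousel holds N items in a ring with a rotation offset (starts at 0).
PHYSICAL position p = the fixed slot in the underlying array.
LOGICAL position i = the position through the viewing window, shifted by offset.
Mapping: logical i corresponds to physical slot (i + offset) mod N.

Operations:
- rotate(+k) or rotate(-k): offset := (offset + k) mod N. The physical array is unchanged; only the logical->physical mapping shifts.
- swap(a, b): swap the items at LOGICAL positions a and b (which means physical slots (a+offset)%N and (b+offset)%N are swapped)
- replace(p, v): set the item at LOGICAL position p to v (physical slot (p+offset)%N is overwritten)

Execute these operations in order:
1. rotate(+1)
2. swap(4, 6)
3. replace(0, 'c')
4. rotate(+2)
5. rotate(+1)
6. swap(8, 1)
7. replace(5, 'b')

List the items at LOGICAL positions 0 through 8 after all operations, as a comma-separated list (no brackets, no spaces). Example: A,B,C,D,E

Answer: E,D,G,F,I,b,c,C,H

Derivation:
After op 1 (rotate(+1)): offset=1, physical=[A,B,C,D,E,F,G,H,I], logical=[B,C,D,E,F,G,H,I,A]
After op 2 (swap(4, 6)): offset=1, physical=[A,B,C,D,E,H,G,F,I], logical=[B,C,D,E,H,G,F,I,A]
After op 3 (replace(0, 'c')): offset=1, physical=[A,c,C,D,E,H,G,F,I], logical=[c,C,D,E,H,G,F,I,A]
After op 4 (rotate(+2)): offset=3, physical=[A,c,C,D,E,H,G,F,I], logical=[D,E,H,G,F,I,A,c,C]
After op 5 (rotate(+1)): offset=4, physical=[A,c,C,D,E,H,G,F,I], logical=[E,H,G,F,I,A,c,C,D]
After op 6 (swap(8, 1)): offset=4, physical=[A,c,C,H,E,D,G,F,I], logical=[E,D,G,F,I,A,c,C,H]
After op 7 (replace(5, 'b')): offset=4, physical=[b,c,C,H,E,D,G,F,I], logical=[E,D,G,F,I,b,c,C,H]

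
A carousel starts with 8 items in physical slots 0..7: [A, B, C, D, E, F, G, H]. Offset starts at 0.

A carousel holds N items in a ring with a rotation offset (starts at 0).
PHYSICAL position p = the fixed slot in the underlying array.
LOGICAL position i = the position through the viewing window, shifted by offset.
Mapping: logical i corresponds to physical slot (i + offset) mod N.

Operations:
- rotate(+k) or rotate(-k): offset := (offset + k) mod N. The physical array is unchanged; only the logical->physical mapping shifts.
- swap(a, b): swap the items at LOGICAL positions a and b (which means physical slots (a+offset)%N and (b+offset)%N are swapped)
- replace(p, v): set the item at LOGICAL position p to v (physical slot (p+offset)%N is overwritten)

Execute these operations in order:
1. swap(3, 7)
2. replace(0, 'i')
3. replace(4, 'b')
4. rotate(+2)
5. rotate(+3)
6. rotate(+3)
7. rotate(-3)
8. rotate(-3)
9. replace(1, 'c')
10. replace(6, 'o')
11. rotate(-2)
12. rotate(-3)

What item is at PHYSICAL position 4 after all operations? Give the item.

Answer: b

Derivation:
After op 1 (swap(3, 7)): offset=0, physical=[A,B,C,H,E,F,G,D], logical=[A,B,C,H,E,F,G,D]
After op 2 (replace(0, 'i')): offset=0, physical=[i,B,C,H,E,F,G,D], logical=[i,B,C,H,E,F,G,D]
After op 3 (replace(4, 'b')): offset=0, physical=[i,B,C,H,b,F,G,D], logical=[i,B,C,H,b,F,G,D]
After op 4 (rotate(+2)): offset=2, physical=[i,B,C,H,b,F,G,D], logical=[C,H,b,F,G,D,i,B]
After op 5 (rotate(+3)): offset=5, physical=[i,B,C,H,b,F,G,D], logical=[F,G,D,i,B,C,H,b]
After op 6 (rotate(+3)): offset=0, physical=[i,B,C,H,b,F,G,D], logical=[i,B,C,H,b,F,G,D]
After op 7 (rotate(-3)): offset=5, physical=[i,B,C,H,b,F,G,D], logical=[F,G,D,i,B,C,H,b]
After op 8 (rotate(-3)): offset=2, physical=[i,B,C,H,b,F,G,D], logical=[C,H,b,F,G,D,i,B]
After op 9 (replace(1, 'c')): offset=2, physical=[i,B,C,c,b,F,G,D], logical=[C,c,b,F,G,D,i,B]
After op 10 (replace(6, 'o')): offset=2, physical=[o,B,C,c,b,F,G,D], logical=[C,c,b,F,G,D,o,B]
After op 11 (rotate(-2)): offset=0, physical=[o,B,C,c,b,F,G,D], logical=[o,B,C,c,b,F,G,D]
After op 12 (rotate(-3)): offset=5, physical=[o,B,C,c,b,F,G,D], logical=[F,G,D,o,B,C,c,b]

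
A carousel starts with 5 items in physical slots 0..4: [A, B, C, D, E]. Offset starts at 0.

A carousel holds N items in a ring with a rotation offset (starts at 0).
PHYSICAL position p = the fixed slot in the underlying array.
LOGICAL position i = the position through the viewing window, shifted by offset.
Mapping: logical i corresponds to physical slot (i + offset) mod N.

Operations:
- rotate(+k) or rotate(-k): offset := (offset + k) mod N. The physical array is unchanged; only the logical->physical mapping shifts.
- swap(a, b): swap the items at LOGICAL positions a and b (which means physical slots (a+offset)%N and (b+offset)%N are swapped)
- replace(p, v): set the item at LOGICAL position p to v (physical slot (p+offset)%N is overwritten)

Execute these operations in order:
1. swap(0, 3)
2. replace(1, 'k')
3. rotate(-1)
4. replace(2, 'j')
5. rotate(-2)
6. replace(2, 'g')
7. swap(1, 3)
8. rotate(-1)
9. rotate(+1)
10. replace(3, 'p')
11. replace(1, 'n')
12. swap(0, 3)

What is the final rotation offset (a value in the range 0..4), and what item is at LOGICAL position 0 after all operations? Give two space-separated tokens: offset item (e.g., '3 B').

After op 1 (swap(0, 3)): offset=0, physical=[D,B,C,A,E], logical=[D,B,C,A,E]
After op 2 (replace(1, 'k')): offset=0, physical=[D,k,C,A,E], logical=[D,k,C,A,E]
After op 3 (rotate(-1)): offset=4, physical=[D,k,C,A,E], logical=[E,D,k,C,A]
After op 4 (replace(2, 'j')): offset=4, physical=[D,j,C,A,E], logical=[E,D,j,C,A]
After op 5 (rotate(-2)): offset=2, physical=[D,j,C,A,E], logical=[C,A,E,D,j]
After op 6 (replace(2, 'g')): offset=2, physical=[D,j,C,A,g], logical=[C,A,g,D,j]
After op 7 (swap(1, 3)): offset=2, physical=[A,j,C,D,g], logical=[C,D,g,A,j]
After op 8 (rotate(-1)): offset=1, physical=[A,j,C,D,g], logical=[j,C,D,g,A]
After op 9 (rotate(+1)): offset=2, physical=[A,j,C,D,g], logical=[C,D,g,A,j]
After op 10 (replace(3, 'p')): offset=2, physical=[p,j,C,D,g], logical=[C,D,g,p,j]
After op 11 (replace(1, 'n')): offset=2, physical=[p,j,C,n,g], logical=[C,n,g,p,j]
After op 12 (swap(0, 3)): offset=2, physical=[C,j,p,n,g], logical=[p,n,g,C,j]

Answer: 2 p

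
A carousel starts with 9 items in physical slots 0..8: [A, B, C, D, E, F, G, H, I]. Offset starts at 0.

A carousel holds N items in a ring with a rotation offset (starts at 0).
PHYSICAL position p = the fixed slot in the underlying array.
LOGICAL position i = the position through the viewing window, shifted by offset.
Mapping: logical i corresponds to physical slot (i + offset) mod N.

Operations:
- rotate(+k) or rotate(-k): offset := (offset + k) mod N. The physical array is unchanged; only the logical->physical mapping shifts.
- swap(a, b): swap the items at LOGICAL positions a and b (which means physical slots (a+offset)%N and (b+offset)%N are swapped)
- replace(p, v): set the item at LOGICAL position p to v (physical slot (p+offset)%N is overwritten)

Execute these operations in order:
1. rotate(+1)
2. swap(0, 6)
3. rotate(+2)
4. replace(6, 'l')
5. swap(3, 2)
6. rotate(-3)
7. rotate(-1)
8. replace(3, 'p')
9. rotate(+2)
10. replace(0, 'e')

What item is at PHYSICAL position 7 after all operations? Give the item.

After op 1 (rotate(+1)): offset=1, physical=[A,B,C,D,E,F,G,H,I], logical=[B,C,D,E,F,G,H,I,A]
After op 2 (swap(0, 6)): offset=1, physical=[A,H,C,D,E,F,G,B,I], logical=[H,C,D,E,F,G,B,I,A]
After op 3 (rotate(+2)): offset=3, physical=[A,H,C,D,E,F,G,B,I], logical=[D,E,F,G,B,I,A,H,C]
After op 4 (replace(6, 'l')): offset=3, physical=[l,H,C,D,E,F,G,B,I], logical=[D,E,F,G,B,I,l,H,C]
After op 5 (swap(3, 2)): offset=3, physical=[l,H,C,D,E,G,F,B,I], logical=[D,E,G,F,B,I,l,H,C]
After op 6 (rotate(-3)): offset=0, physical=[l,H,C,D,E,G,F,B,I], logical=[l,H,C,D,E,G,F,B,I]
After op 7 (rotate(-1)): offset=8, physical=[l,H,C,D,E,G,F,B,I], logical=[I,l,H,C,D,E,G,F,B]
After op 8 (replace(3, 'p')): offset=8, physical=[l,H,p,D,E,G,F,B,I], logical=[I,l,H,p,D,E,G,F,B]
After op 9 (rotate(+2)): offset=1, physical=[l,H,p,D,E,G,F,B,I], logical=[H,p,D,E,G,F,B,I,l]
After op 10 (replace(0, 'e')): offset=1, physical=[l,e,p,D,E,G,F,B,I], logical=[e,p,D,E,G,F,B,I,l]

Answer: B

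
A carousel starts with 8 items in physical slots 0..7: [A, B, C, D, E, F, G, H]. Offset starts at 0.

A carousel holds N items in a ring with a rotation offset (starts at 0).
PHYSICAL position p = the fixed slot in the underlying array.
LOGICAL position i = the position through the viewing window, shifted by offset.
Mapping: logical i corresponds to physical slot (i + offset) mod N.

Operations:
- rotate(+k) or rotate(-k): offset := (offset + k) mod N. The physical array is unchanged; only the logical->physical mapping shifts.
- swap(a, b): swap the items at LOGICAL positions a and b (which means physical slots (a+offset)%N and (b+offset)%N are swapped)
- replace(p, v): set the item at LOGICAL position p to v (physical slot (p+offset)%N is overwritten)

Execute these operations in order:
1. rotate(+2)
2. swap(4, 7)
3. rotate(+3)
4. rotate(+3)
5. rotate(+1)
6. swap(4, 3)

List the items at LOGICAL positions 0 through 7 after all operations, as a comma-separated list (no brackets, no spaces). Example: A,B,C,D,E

After op 1 (rotate(+2)): offset=2, physical=[A,B,C,D,E,F,G,H], logical=[C,D,E,F,G,H,A,B]
After op 2 (swap(4, 7)): offset=2, physical=[A,G,C,D,E,F,B,H], logical=[C,D,E,F,B,H,A,G]
After op 3 (rotate(+3)): offset=5, physical=[A,G,C,D,E,F,B,H], logical=[F,B,H,A,G,C,D,E]
After op 4 (rotate(+3)): offset=0, physical=[A,G,C,D,E,F,B,H], logical=[A,G,C,D,E,F,B,H]
After op 5 (rotate(+1)): offset=1, physical=[A,G,C,D,E,F,B,H], logical=[G,C,D,E,F,B,H,A]
After op 6 (swap(4, 3)): offset=1, physical=[A,G,C,D,F,E,B,H], logical=[G,C,D,F,E,B,H,A]

Answer: G,C,D,F,E,B,H,A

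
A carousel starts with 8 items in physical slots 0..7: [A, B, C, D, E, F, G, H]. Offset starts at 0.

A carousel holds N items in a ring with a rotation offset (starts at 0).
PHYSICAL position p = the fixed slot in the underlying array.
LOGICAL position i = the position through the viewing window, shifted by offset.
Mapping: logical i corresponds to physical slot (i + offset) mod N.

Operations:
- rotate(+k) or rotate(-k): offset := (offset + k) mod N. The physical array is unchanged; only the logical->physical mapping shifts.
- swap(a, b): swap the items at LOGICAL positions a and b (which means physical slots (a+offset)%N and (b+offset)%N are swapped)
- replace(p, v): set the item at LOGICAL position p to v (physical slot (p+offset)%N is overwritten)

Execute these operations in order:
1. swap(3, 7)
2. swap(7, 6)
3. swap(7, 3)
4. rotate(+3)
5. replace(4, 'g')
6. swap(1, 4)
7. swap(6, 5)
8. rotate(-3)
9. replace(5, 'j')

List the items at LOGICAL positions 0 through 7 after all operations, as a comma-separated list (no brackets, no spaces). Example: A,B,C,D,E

After op 1 (swap(3, 7)): offset=0, physical=[A,B,C,H,E,F,G,D], logical=[A,B,C,H,E,F,G,D]
After op 2 (swap(7, 6)): offset=0, physical=[A,B,C,H,E,F,D,G], logical=[A,B,C,H,E,F,D,G]
After op 3 (swap(7, 3)): offset=0, physical=[A,B,C,G,E,F,D,H], logical=[A,B,C,G,E,F,D,H]
After op 4 (rotate(+3)): offset=3, physical=[A,B,C,G,E,F,D,H], logical=[G,E,F,D,H,A,B,C]
After op 5 (replace(4, 'g')): offset=3, physical=[A,B,C,G,E,F,D,g], logical=[G,E,F,D,g,A,B,C]
After op 6 (swap(1, 4)): offset=3, physical=[A,B,C,G,g,F,D,E], logical=[G,g,F,D,E,A,B,C]
After op 7 (swap(6, 5)): offset=3, physical=[B,A,C,G,g,F,D,E], logical=[G,g,F,D,E,B,A,C]
After op 8 (rotate(-3)): offset=0, physical=[B,A,C,G,g,F,D,E], logical=[B,A,C,G,g,F,D,E]
After op 9 (replace(5, 'j')): offset=0, physical=[B,A,C,G,g,j,D,E], logical=[B,A,C,G,g,j,D,E]

Answer: B,A,C,G,g,j,D,E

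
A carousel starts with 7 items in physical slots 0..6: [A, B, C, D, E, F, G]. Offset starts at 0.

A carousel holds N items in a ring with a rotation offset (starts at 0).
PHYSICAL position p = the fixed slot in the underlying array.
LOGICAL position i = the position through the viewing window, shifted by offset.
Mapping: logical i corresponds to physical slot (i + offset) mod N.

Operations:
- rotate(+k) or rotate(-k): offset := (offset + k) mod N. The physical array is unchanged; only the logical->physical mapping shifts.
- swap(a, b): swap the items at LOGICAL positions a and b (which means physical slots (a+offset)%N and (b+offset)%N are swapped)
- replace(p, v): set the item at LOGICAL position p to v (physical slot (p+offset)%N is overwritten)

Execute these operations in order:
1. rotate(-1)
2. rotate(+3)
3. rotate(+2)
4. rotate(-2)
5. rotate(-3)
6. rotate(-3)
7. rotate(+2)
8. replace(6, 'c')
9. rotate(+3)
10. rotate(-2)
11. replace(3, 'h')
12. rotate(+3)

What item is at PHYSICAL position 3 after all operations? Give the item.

Answer: D

Derivation:
After op 1 (rotate(-1)): offset=6, physical=[A,B,C,D,E,F,G], logical=[G,A,B,C,D,E,F]
After op 2 (rotate(+3)): offset=2, physical=[A,B,C,D,E,F,G], logical=[C,D,E,F,G,A,B]
After op 3 (rotate(+2)): offset=4, physical=[A,B,C,D,E,F,G], logical=[E,F,G,A,B,C,D]
After op 4 (rotate(-2)): offset=2, physical=[A,B,C,D,E,F,G], logical=[C,D,E,F,G,A,B]
After op 5 (rotate(-3)): offset=6, physical=[A,B,C,D,E,F,G], logical=[G,A,B,C,D,E,F]
After op 6 (rotate(-3)): offset=3, physical=[A,B,C,D,E,F,G], logical=[D,E,F,G,A,B,C]
After op 7 (rotate(+2)): offset=5, physical=[A,B,C,D,E,F,G], logical=[F,G,A,B,C,D,E]
After op 8 (replace(6, 'c')): offset=5, physical=[A,B,C,D,c,F,G], logical=[F,G,A,B,C,D,c]
After op 9 (rotate(+3)): offset=1, physical=[A,B,C,D,c,F,G], logical=[B,C,D,c,F,G,A]
After op 10 (rotate(-2)): offset=6, physical=[A,B,C,D,c,F,G], logical=[G,A,B,C,D,c,F]
After op 11 (replace(3, 'h')): offset=6, physical=[A,B,h,D,c,F,G], logical=[G,A,B,h,D,c,F]
After op 12 (rotate(+3)): offset=2, physical=[A,B,h,D,c,F,G], logical=[h,D,c,F,G,A,B]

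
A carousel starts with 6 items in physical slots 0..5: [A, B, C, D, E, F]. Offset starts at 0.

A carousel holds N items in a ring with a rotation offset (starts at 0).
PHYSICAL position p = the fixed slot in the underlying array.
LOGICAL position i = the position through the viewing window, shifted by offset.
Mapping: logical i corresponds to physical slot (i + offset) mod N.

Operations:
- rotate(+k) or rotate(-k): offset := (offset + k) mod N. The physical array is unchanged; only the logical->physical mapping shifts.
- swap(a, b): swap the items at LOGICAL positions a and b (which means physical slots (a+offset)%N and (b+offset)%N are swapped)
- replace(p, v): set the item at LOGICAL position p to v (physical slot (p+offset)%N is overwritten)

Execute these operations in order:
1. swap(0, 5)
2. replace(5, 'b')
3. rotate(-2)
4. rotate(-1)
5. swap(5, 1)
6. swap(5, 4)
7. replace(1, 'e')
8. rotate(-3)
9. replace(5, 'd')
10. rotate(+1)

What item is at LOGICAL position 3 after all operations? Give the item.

After op 1 (swap(0, 5)): offset=0, physical=[F,B,C,D,E,A], logical=[F,B,C,D,E,A]
After op 2 (replace(5, 'b')): offset=0, physical=[F,B,C,D,E,b], logical=[F,B,C,D,E,b]
After op 3 (rotate(-2)): offset=4, physical=[F,B,C,D,E,b], logical=[E,b,F,B,C,D]
After op 4 (rotate(-1)): offset=3, physical=[F,B,C,D,E,b], logical=[D,E,b,F,B,C]
After op 5 (swap(5, 1)): offset=3, physical=[F,B,E,D,C,b], logical=[D,C,b,F,B,E]
After op 6 (swap(5, 4)): offset=3, physical=[F,E,B,D,C,b], logical=[D,C,b,F,E,B]
After op 7 (replace(1, 'e')): offset=3, physical=[F,E,B,D,e,b], logical=[D,e,b,F,E,B]
After op 8 (rotate(-3)): offset=0, physical=[F,E,B,D,e,b], logical=[F,E,B,D,e,b]
After op 9 (replace(5, 'd')): offset=0, physical=[F,E,B,D,e,d], logical=[F,E,B,D,e,d]
After op 10 (rotate(+1)): offset=1, physical=[F,E,B,D,e,d], logical=[E,B,D,e,d,F]

Answer: e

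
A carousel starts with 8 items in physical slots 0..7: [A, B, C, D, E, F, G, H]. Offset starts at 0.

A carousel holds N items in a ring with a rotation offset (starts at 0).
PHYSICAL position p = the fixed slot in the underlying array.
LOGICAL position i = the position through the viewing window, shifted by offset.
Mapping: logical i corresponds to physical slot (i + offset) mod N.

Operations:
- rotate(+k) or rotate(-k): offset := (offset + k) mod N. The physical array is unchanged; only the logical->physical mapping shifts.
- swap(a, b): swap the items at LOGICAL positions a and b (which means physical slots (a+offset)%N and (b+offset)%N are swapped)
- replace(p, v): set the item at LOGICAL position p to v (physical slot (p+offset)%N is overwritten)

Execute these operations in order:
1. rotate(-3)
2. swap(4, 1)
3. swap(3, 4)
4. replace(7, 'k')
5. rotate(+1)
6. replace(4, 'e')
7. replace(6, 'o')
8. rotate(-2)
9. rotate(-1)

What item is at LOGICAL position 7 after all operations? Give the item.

After op 1 (rotate(-3)): offset=5, physical=[A,B,C,D,E,F,G,H], logical=[F,G,H,A,B,C,D,E]
After op 2 (swap(4, 1)): offset=5, physical=[A,G,C,D,E,F,B,H], logical=[F,B,H,A,G,C,D,E]
After op 3 (swap(3, 4)): offset=5, physical=[G,A,C,D,E,F,B,H], logical=[F,B,H,G,A,C,D,E]
After op 4 (replace(7, 'k')): offset=5, physical=[G,A,C,D,k,F,B,H], logical=[F,B,H,G,A,C,D,k]
After op 5 (rotate(+1)): offset=6, physical=[G,A,C,D,k,F,B,H], logical=[B,H,G,A,C,D,k,F]
After op 6 (replace(4, 'e')): offset=6, physical=[G,A,e,D,k,F,B,H], logical=[B,H,G,A,e,D,k,F]
After op 7 (replace(6, 'o')): offset=6, physical=[G,A,e,D,o,F,B,H], logical=[B,H,G,A,e,D,o,F]
After op 8 (rotate(-2)): offset=4, physical=[G,A,e,D,o,F,B,H], logical=[o,F,B,H,G,A,e,D]
After op 9 (rotate(-1)): offset=3, physical=[G,A,e,D,o,F,B,H], logical=[D,o,F,B,H,G,A,e]

Answer: e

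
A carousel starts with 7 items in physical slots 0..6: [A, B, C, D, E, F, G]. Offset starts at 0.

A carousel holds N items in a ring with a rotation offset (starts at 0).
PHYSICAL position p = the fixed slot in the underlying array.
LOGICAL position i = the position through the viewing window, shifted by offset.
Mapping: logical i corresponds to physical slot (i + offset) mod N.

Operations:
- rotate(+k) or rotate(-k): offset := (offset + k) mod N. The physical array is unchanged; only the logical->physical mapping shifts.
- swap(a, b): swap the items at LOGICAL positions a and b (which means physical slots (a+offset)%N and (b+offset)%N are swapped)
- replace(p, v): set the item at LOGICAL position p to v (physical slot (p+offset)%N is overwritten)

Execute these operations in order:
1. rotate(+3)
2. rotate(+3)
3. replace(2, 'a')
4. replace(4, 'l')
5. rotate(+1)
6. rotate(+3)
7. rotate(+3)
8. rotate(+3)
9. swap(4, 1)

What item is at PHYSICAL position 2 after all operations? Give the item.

Answer: C

Derivation:
After op 1 (rotate(+3)): offset=3, physical=[A,B,C,D,E,F,G], logical=[D,E,F,G,A,B,C]
After op 2 (rotate(+3)): offset=6, physical=[A,B,C,D,E,F,G], logical=[G,A,B,C,D,E,F]
After op 3 (replace(2, 'a')): offset=6, physical=[A,a,C,D,E,F,G], logical=[G,A,a,C,D,E,F]
After op 4 (replace(4, 'l')): offset=6, physical=[A,a,C,l,E,F,G], logical=[G,A,a,C,l,E,F]
After op 5 (rotate(+1)): offset=0, physical=[A,a,C,l,E,F,G], logical=[A,a,C,l,E,F,G]
After op 6 (rotate(+3)): offset=3, physical=[A,a,C,l,E,F,G], logical=[l,E,F,G,A,a,C]
After op 7 (rotate(+3)): offset=6, physical=[A,a,C,l,E,F,G], logical=[G,A,a,C,l,E,F]
After op 8 (rotate(+3)): offset=2, physical=[A,a,C,l,E,F,G], logical=[C,l,E,F,G,A,a]
After op 9 (swap(4, 1)): offset=2, physical=[A,a,C,G,E,F,l], logical=[C,G,E,F,l,A,a]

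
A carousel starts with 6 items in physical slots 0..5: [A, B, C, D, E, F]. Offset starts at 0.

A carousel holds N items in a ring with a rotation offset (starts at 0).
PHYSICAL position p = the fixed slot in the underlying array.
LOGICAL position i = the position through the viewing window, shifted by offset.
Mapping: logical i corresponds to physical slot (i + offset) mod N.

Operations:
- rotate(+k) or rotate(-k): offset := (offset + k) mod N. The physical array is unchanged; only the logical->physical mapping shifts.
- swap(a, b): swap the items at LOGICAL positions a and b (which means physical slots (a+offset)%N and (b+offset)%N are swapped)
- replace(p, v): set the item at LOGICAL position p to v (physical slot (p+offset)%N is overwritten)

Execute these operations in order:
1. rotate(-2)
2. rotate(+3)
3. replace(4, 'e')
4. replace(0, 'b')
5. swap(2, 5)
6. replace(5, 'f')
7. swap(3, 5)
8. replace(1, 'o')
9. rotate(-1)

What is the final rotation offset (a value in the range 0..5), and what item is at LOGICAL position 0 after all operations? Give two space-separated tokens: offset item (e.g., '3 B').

After op 1 (rotate(-2)): offset=4, physical=[A,B,C,D,E,F], logical=[E,F,A,B,C,D]
After op 2 (rotate(+3)): offset=1, physical=[A,B,C,D,E,F], logical=[B,C,D,E,F,A]
After op 3 (replace(4, 'e')): offset=1, physical=[A,B,C,D,E,e], logical=[B,C,D,E,e,A]
After op 4 (replace(0, 'b')): offset=1, physical=[A,b,C,D,E,e], logical=[b,C,D,E,e,A]
After op 5 (swap(2, 5)): offset=1, physical=[D,b,C,A,E,e], logical=[b,C,A,E,e,D]
After op 6 (replace(5, 'f')): offset=1, physical=[f,b,C,A,E,e], logical=[b,C,A,E,e,f]
After op 7 (swap(3, 5)): offset=1, physical=[E,b,C,A,f,e], logical=[b,C,A,f,e,E]
After op 8 (replace(1, 'o')): offset=1, physical=[E,b,o,A,f,e], logical=[b,o,A,f,e,E]
After op 9 (rotate(-1)): offset=0, physical=[E,b,o,A,f,e], logical=[E,b,o,A,f,e]

Answer: 0 E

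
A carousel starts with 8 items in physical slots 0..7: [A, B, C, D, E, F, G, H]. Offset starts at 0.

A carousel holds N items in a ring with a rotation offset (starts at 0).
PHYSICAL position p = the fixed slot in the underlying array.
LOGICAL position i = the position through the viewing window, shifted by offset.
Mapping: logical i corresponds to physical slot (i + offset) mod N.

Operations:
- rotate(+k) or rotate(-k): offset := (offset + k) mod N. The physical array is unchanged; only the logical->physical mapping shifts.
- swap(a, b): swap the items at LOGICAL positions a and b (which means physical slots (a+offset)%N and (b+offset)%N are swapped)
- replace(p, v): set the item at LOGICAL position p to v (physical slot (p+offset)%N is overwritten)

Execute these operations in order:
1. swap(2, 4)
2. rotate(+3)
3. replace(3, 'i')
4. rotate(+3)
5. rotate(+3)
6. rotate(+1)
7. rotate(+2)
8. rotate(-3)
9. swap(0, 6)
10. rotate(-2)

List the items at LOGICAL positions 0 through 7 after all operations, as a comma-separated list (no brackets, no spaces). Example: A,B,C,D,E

Answer: B,A,H,E,D,C,F,i

Derivation:
After op 1 (swap(2, 4)): offset=0, physical=[A,B,E,D,C,F,G,H], logical=[A,B,E,D,C,F,G,H]
After op 2 (rotate(+3)): offset=3, physical=[A,B,E,D,C,F,G,H], logical=[D,C,F,G,H,A,B,E]
After op 3 (replace(3, 'i')): offset=3, physical=[A,B,E,D,C,F,i,H], logical=[D,C,F,i,H,A,B,E]
After op 4 (rotate(+3)): offset=6, physical=[A,B,E,D,C,F,i,H], logical=[i,H,A,B,E,D,C,F]
After op 5 (rotate(+3)): offset=1, physical=[A,B,E,D,C,F,i,H], logical=[B,E,D,C,F,i,H,A]
After op 6 (rotate(+1)): offset=2, physical=[A,B,E,D,C,F,i,H], logical=[E,D,C,F,i,H,A,B]
After op 7 (rotate(+2)): offset=4, physical=[A,B,E,D,C,F,i,H], logical=[C,F,i,H,A,B,E,D]
After op 8 (rotate(-3)): offset=1, physical=[A,B,E,D,C,F,i,H], logical=[B,E,D,C,F,i,H,A]
After op 9 (swap(0, 6)): offset=1, physical=[A,H,E,D,C,F,i,B], logical=[H,E,D,C,F,i,B,A]
After op 10 (rotate(-2)): offset=7, physical=[A,H,E,D,C,F,i,B], logical=[B,A,H,E,D,C,F,i]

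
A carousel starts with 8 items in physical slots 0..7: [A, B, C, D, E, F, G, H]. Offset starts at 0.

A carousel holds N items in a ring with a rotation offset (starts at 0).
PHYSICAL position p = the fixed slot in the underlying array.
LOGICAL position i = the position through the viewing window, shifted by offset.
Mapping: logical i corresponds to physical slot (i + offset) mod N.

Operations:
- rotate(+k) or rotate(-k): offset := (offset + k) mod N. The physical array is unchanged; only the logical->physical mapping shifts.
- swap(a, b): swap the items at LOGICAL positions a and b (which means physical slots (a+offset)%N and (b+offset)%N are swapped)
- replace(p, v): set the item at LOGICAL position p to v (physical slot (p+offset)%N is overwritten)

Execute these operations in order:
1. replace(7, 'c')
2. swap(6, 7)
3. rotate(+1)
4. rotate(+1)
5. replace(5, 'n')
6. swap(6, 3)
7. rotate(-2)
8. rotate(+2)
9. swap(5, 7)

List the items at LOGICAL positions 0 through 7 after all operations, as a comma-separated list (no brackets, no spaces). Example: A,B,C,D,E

After op 1 (replace(7, 'c')): offset=0, physical=[A,B,C,D,E,F,G,c], logical=[A,B,C,D,E,F,G,c]
After op 2 (swap(6, 7)): offset=0, physical=[A,B,C,D,E,F,c,G], logical=[A,B,C,D,E,F,c,G]
After op 3 (rotate(+1)): offset=1, physical=[A,B,C,D,E,F,c,G], logical=[B,C,D,E,F,c,G,A]
After op 4 (rotate(+1)): offset=2, physical=[A,B,C,D,E,F,c,G], logical=[C,D,E,F,c,G,A,B]
After op 5 (replace(5, 'n')): offset=2, physical=[A,B,C,D,E,F,c,n], logical=[C,D,E,F,c,n,A,B]
After op 6 (swap(6, 3)): offset=2, physical=[F,B,C,D,E,A,c,n], logical=[C,D,E,A,c,n,F,B]
After op 7 (rotate(-2)): offset=0, physical=[F,B,C,D,E,A,c,n], logical=[F,B,C,D,E,A,c,n]
After op 8 (rotate(+2)): offset=2, physical=[F,B,C,D,E,A,c,n], logical=[C,D,E,A,c,n,F,B]
After op 9 (swap(5, 7)): offset=2, physical=[F,n,C,D,E,A,c,B], logical=[C,D,E,A,c,B,F,n]

Answer: C,D,E,A,c,B,F,n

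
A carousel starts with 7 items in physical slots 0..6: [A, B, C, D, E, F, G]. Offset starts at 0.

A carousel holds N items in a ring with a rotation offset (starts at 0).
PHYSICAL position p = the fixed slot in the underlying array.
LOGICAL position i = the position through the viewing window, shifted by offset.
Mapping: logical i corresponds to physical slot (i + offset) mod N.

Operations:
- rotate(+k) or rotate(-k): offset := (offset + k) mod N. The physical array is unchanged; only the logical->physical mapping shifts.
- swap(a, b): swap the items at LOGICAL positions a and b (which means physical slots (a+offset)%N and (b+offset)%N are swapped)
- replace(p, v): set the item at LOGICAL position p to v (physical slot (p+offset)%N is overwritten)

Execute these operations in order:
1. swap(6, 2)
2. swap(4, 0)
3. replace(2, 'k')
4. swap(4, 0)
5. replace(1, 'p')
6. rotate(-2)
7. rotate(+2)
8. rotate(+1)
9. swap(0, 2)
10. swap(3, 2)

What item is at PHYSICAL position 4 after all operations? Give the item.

After op 1 (swap(6, 2)): offset=0, physical=[A,B,G,D,E,F,C], logical=[A,B,G,D,E,F,C]
After op 2 (swap(4, 0)): offset=0, physical=[E,B,G,D,A,F,C], logical=[E,B,G,D,A,F,C]
After op 3 (replace(2, 'k')): offset=0, physical=[E,B,k,D,A,F,C], logical=[E,B,k,D,A,F,C]
After op 4 (swap(4, 0)): offset=0, physical=[A,B,k,D,E,F,C], logical=[A,B,k,D,E,F,C]
After op 5 (replace(1, 'p')): offset=0, physical=[A,p,k,D,E,F,C], logical=[A,p,k,D,E,F,C]
After op 6 (rotate(-2)): offset=5, physical=[A,p,k,D,E,F,C], logical=[F,C,A,p,k,D,E]
After op 7 (rotate(+2)): offset=0, physical=[A,p,k,D,E,F,C], logical=[A,p,k,D,E,F,C]
After op 8 (rotate(+1)): offset=1, physical=[A,p,k,D,E,F,C], logical=[p,k,D,E,F,C,A]
After op 9 (swap(0, 2)): offset=1, physical=[A,D,k,p,E,F,C], logical=[D,k,p,E,F,C,A]
After op 10 (swap(3, 2)): offset=1, physical=[A,D,k,E,p,F,C], logical=[D,k,E,p,F,C,A]

Answer: p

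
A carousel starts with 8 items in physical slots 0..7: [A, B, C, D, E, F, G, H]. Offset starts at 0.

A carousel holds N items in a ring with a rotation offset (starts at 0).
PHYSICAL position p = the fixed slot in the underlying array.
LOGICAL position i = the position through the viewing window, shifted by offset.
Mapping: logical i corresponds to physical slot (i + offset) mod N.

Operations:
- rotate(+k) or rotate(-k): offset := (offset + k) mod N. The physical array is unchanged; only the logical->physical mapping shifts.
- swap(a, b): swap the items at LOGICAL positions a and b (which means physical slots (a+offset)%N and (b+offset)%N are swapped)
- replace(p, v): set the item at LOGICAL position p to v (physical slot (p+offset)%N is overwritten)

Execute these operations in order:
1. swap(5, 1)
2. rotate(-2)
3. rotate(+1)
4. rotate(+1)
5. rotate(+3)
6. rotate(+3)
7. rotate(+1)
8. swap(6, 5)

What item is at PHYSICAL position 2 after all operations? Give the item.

Answer: C

Derivation:
After op 1 (swap(5, 1)): offset=0, physical=[A,F,C,D,E,B,G,H], logical=[A,F,C,D,E,B,G,H]
After op 2 (rotate(-2)): offset=6, physical=[A,F,C,D,E,B,G,H], logical=[G,H,A,F,C,D,E,B]
After op 3 (rotate(+1)): offset=7, physical=[A,F,C,D,E,B,G,H], logical=[H,A,F,C,D,E,B,G]
After op 4 (rotate(+1)): offset=0, physical=[A,F,C,D,E,B,G,H], logical=[A,F,C,D,E,B,G,H]
After op 5 (rotate(+3)): offset=3, physical=[A,F,C,D,E,B,G,H], logical=[D,E,B,G,H,A,F,C]
After op 6 (rotate(+3)): offset=6, physical=[A,F,C,D,E,B,G,H], logical=[G,H,A,F,C,D,E,B]
After op 7 (rotate(+1)): offset=7, physical=[A,F,C,D,E,B,G,H], logical=[H,A,F,C,D,E,B,G]
After op 8 (swap(6, 5)): offset=7, physical=[A,F,C,D,B,E,G,H], logical=[H,A,F,C,D,B,E,G]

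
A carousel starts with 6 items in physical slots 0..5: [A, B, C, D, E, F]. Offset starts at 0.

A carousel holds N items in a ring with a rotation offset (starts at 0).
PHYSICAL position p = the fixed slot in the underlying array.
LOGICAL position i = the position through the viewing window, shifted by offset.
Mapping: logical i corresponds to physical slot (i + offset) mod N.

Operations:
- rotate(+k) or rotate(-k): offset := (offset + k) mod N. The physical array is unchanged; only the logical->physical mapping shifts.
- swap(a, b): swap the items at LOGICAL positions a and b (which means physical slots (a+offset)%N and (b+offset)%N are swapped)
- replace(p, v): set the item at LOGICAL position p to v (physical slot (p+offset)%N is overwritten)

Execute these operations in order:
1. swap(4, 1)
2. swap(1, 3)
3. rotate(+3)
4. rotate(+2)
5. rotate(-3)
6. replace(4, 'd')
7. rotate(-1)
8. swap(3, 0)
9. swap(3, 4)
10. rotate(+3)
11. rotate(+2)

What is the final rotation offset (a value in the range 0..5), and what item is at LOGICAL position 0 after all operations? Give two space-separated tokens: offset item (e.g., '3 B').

Answer: 0 d

Derivation:
After op 1 (swap(4, 1)): offset=0, physical=[A,E,C,D,B,F], logical=[A,E,C,D,B,F]
After op 2 (swap(1, 3)): offset=0, physical=[A,D,C,E,B,F], logical=[A,D,C,E,B,F]
After op 3 (rotate(+3)): offset=3, physical=[A,D,C,E,B,F], logical=[E,B,F,A,D,C]
After op 4 (rotate(+2)): offset=5, physical=[A,D,C,E,B,F], logical=[F,A,D,C,E,B]
After op 5 (rotate(-3)): offset=2, physical=[A,D,C,E,B,F], logical=[C,E,B,F,A,D]
After op 6 (replace(4, 'd')): offset=2, physical=[d,D,C,E,B,F], logical=[C,E,B,F,d,D]
After op 7 (rotate(-1)): offset=1, physical=[d,D,C,E,B,F], logical=[D,C,E,B,F,d]
After op 8 (swap(3, 0)): offset=1, physical=[d,B,C,E,D,F], logical=[B,C,E,D,F,d]
After op 9 (swap(3, 4)): offset=1, physical=[d,B,C,E,F,D], logical=[B,C,E,F,D,d]
After op 10 (rotate(+3)): offset=4, physical=[d,B,C,E,F,D], logical=[F,D,d,B,C,E]
After op 11 (rotate(+2)): offset=0, physical=[d,B,C,E,F,D], logical=[d,B,C,E,F,D]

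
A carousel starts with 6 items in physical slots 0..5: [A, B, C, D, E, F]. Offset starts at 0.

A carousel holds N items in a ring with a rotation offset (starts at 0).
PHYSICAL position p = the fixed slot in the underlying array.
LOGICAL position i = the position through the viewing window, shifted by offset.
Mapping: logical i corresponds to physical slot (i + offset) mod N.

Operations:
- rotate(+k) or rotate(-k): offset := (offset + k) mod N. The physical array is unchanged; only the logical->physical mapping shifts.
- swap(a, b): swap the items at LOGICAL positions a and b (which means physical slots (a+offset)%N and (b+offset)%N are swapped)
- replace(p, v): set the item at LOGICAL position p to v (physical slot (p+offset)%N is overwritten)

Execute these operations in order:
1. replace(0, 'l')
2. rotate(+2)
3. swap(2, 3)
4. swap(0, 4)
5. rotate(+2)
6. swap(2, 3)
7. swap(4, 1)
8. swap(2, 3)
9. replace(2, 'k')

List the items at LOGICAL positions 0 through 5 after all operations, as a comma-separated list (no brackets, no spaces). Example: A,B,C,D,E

Answer: F,l,k,B,E,D

Derivation:
After op 1 (replace(0, 'l')): offset=0, physical=[l,B,C,D,E,F], logical=[l,B,C,D,E,F]
After op 2 (rotate(+2)): offset=2, physical=[l,B,C,D,E,F], logical=[C,D,E,F,l,B]
After op 3 (swap(2, 3)): offset=2, physical=[l,B,C,D,F,E], logical=[C,D,F,E,l,B]
After op 4 (swap(0, 4)): offset=2, physical=[C,B,l,D,F,E], logical=[l,D,F,E,C,B]
After op 5 (rotate(+2)): offset=4, physical=[C,B,l,D,F,E], logical=[F,E,C,B,l,D]
After op 6 (swap(2, 3)): offset=4, physical=[B,C,l,D,F,E], logical=[F,E,B,C,l,D]
After op 7 (swap(4, 1)): offset=4, physical=[B,C,E,D,F,l], logical=[F,l,B,C,E,D]
After op 8 (swap(2, 3)): offset=4, physical=[C,B,E,D,F,l], logical=[F,l,C,B,E,D]
After op 9 (replace(2, 'k')): offset=4, physical=[k,B,E,D,F,l], logical=[F,l,k,B,E,D]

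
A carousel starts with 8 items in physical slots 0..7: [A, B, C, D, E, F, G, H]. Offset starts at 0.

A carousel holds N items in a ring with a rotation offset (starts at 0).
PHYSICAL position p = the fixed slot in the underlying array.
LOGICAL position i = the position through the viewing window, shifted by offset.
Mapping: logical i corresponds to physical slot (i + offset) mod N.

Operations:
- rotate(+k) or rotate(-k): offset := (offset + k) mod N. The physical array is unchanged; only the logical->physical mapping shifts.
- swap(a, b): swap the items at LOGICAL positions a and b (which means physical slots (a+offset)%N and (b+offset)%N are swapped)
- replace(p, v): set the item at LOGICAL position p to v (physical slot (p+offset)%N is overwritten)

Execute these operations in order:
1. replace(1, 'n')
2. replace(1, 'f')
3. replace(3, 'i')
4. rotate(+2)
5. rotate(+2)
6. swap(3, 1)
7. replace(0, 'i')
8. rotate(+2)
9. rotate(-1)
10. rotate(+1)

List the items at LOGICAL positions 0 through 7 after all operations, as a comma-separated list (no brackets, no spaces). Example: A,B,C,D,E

After op 1 (replace(1, 'n')): offset=0, physical=[A,n,C,D,E,F,G,H], logical=[A,n,C,D,E,F,G,H]
After op 2 (replace(1, 'f')): offset=0, physical=[A,f,C,D,E,F,G,H], logical=[A,f,C,D,E,F,G,H]
After op 3 (replace(3, 'i')): offset=0, physical=[A,f,C,i,E,F,G,H], logical=[A,f,C,i,E,F,G,H]
After op 4 (rotate(+2)): offset=2, physical=[A,f,C,i,E,F,G,H], logical=[C,i,E,F,G,H,A,f]
After op 5 (rotate(+2)): offset=4, physical=[A,f,C,i,E,F,G,H], logical=[E,F,G,H,A,f,C,i]
After op 6 (swap(3, 1)): offset=4, physical=[A,f,C,i,E,H,G,F], logical=[E,H,G,F,A,f,C,i]
After op 7 (replace(0, 'i')): offset=4, physical=[A,f,C,i,i,H,G,F], logical=[i,H,G,F,A,f,C,i]
After op 8 (rotate(+2)): offset=6, physical=[A,f,C,i,i,H,G,F], logical=[G,F,A,f,C,i,i,H]
After op 9 (rotate(-1)): offset=5, physical=[A,f,C,i,i,H,G,F], logical=[H,G,F,A,f,C,i,i]
After op 10 (rotate(+1)): offset=6, physical=[A,f,C,i,i,H,G,F], logical=[G,F,A,f,C,i,i,H]

Answer: G,F,A,f,C,i,i,H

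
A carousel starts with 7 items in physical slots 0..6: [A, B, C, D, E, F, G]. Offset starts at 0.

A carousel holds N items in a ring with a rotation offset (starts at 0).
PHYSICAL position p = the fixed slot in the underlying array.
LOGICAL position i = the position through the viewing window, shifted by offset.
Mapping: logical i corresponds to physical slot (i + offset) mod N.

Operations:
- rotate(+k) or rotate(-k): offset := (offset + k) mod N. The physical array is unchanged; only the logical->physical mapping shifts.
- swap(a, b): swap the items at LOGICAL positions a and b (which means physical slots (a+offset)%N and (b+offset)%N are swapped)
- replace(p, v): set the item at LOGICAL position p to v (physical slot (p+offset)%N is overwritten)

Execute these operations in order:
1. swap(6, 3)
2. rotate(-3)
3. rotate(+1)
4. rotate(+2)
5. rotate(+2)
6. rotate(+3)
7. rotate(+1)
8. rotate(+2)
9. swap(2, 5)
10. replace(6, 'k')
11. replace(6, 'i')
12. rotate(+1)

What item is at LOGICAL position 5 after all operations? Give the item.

Answer: i

Derivation:
After op 1 (swap(6, 3)): offset=0, physical=[A,B,C,G,E,F,D], logical=[A,B,C,G,E,F,D]
After op 2 (rotate(-3)): offset=4, physical=[A,B,C,G,E,F,D], logical=[E,F,D,A,B,C,G]
After op 3 (rotate(+1)): offset=5, physical=[A,B,C,G,E,F,D], logical=[F,D,A,B,C,G,E]
After op 4 (rotate(+2)): offset=0, physical=[A,B,C,G,E,F,D], logical=[A,B,C,G,E,F,D]
After op 5 (rotate(+2)): offset=2, physical=[A,B,C,G,E,F,D], logical=[C,G,E,F,D,A,B]
After op 6 (rotate(+3)): offset=5, physical=[A,B,C,G,E,F,D], logical=[F,D,A,B,C,G,E]
After op 7 (rotate(+1)): offset=6, physical=[A,B,C,G,E,F,D], logical=[D,A,B,C,G,E,F]
After op 8 (rotate(+2)): offset=1, physical=[A,B,C,G,E,F,D], logical=[B,C,G,E,F,D,A]
After op 9 (swap(2, 5)): offset=1, physical=[A,B,C,D,E,F,G], logical=[B,C,D,E,F,G,A]
After op 10 (replace(6, 'k')): offset=1, physical=[k,B,C,D,E,F,G], logical=[B,C,D,E,F,G,k]
After op 11 (replace(6, 'i')): offset=1, physical=[i,B,C,D,E,F,G], logical=[B,C,D,E,F,G,i]
After op 12 (rotate(+1)): offset=2, physical=[i,B,C,D,E,F,G], logical=[C,D,E,F,G,i,B]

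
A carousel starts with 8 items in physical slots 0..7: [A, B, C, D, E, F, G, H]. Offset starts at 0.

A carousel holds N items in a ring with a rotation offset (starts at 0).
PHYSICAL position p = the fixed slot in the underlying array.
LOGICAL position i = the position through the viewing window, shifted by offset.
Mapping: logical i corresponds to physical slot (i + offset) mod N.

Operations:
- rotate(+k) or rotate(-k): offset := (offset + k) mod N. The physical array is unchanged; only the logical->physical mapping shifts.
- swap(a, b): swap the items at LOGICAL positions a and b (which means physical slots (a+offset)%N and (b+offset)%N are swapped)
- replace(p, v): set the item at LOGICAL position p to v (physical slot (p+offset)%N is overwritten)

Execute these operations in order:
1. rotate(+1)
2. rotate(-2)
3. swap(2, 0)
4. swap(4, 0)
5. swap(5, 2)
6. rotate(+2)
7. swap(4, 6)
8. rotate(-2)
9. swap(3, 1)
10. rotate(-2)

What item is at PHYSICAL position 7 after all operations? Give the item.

Answer: F

Derivation:
After op 1 (rotate(+1)): offset=1, physical=[A,B,C,D,E,F,G,H], logical=[B,C,D,E,F,G,H,A]
After op 2 (rotate(-2)): offset=7, physical=[A,B,C,D,E,F,G,H], logical=[H,A,B,C,D,E,F,G]
After op 3 (swap(2, 0)): offset=7, physical=[A,H,C,D,E,F,G,B], logical=[B,A,H,C,D,E,F,G]
After op 4 (swap(4, 0)): offset=7, physical=[A,H,C,B,E,F,G,D], logical=[D,A,H,C,B,E,F,G]
After op 5 (swap(5, 2)): offset=7, physical=[A,E,C,B,H,F,G,D], logical=[D,A,E,C,B,H,F,G]
After op 6 (rotate(+2)): offset=1, physical=[A,E,C,B,H,F,G,D], logical=[E,C,B,H,F,G,D,A]
After op 7 (swap(4, 6)): offset=1, physical=[A,E,C,B,H,D,G,F], logical=[E,C,B,H,D,G,F,A]
After op 8 (rotate(-2)): offset=7, physical=[A,E,C,B,H,D,G,F], logical=[F,A,E,C,B,H,D,G]
After op 9 (swap(3, 1)): offset=7, physical=[C,E,A,B,H,D,G,F], logical=[F,C,E,A,B,H,D,G]
After op 10 (rotate(-2)): offset=5, physical=[C,E,A,B,H,D,G,F], logical=[D,G,F,C,E,A,B,H]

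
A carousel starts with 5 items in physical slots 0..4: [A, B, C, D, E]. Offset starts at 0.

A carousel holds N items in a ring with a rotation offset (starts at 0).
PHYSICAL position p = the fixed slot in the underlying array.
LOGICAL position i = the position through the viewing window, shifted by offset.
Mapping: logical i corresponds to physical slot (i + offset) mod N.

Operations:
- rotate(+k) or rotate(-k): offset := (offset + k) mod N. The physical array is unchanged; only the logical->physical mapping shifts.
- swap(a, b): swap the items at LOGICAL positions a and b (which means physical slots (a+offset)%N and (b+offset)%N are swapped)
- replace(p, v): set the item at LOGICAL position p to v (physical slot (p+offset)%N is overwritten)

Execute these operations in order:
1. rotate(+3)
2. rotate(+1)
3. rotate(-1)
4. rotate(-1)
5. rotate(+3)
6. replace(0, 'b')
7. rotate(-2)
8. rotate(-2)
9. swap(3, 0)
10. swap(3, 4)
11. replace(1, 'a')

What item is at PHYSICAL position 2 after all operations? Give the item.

After op 1 (rotate(+3)): offset=3, physical=[A,B,C,D,E], logical=[D,E,A,B,C]
After op 2 (rotate(+1)): offset=4, physical=[A,B,C,D,E], logical=[E,A,B,C,D]
After op 3 (rotate(-1)): offset=3, physical=[A,B,C,D,E], logical=[D,E,A,B,C]
After op 4 (rotate(-1)): offset=2, physical=[A,B,C,D,E], logical=[C,D,E,A,B]
After op 5 (rotate(+3)): offset=0, physical=[A,B,C,D,E], logical=[A,B,C,D,E]
After op 6 (replace(0, 'b')): offset=0, physical=[b,B,C,D,E], logical=[b,B,C,D,E]
After op 7 (rotate(-2)): offset=3, physical=[b,B,C,D,E], logical=[D,E,b,B,C]
After op 8 (rotate(-2)): offset=1, physical=[b,B,C,D,E], logical=[B,C,D,E,b]
After op 9 (swap(3, 0)): offset=1, physical=[b,E,C,D,B], logical=[E,C,D,B,b]
After op 10 (swap(3, 4)): offset=1, physical=[B,E,C,D,b], logical=[E,C,D,b,B]
After op 11 (replace(1, 'a')): offset=1, physical=[B,E,a,D,b], logical=[E,a,D,b,B]

Answer: a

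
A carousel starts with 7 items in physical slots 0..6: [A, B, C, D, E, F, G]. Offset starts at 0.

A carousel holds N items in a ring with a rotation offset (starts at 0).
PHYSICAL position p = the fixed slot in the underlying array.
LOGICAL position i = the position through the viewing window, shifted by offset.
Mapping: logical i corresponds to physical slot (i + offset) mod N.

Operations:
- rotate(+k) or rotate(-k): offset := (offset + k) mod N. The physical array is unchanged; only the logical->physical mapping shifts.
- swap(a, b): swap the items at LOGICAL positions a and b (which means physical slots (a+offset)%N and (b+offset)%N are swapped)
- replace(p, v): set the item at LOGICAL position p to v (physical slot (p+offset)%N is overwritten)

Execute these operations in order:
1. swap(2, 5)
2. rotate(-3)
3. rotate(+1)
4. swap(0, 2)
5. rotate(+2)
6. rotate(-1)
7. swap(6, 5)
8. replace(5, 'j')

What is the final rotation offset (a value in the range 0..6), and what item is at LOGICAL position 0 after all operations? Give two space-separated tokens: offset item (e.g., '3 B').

Answer: 6 G

Derivation:
After op 1 (swap(2, 5)): offset=0, physical=[A,B,F,D,E,C,G], logical=[A,B,F,D,E,C,G]
After op 2 (rotate(-3)): offset=4, physical=[A,B,F,D,E,C,G], logical=[E,C,G,A,B,F,D]
After op 3 (rotate(+1)): offset=5, physical=[A,B,F,D,E,C,G], logical=[C,G,A,B,F,D,E]
After op 4 (swap(0, 2)): offset=5, physical=[C,B,F,D,E,A,G], logical=[A,G,C,B,F,D,E]
After op 5 (rotate(+2)): offset=0, physical=[C,B,F,D,E,A,G], logical=[C,B,F,D,E,A,G]
After op 6 (rotate(-1)): offset=6, physical=[C,B,F,D,E,A,G], logical=[G,C,B,F,D,E,A]
After op 7 (swap(6, 5)): offset=6, physical=[C,B,F,D,A,E,G], logical=[G,C,B,F,D,A,E]
After op 8 (replace(5, 'j')): offset=6, physical=[C,B,F,D,j,E,G], logical=[G,C,B,F,D,j,E]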